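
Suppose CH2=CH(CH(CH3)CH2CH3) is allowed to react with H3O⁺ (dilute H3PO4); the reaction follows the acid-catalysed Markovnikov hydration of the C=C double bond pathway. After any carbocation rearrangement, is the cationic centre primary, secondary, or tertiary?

Step 1: The π electrons of the C=C bond attack a proton of H3O⁺; Markovnikov addition places the new C–H on the less-substituted alkene carbon, so the positive charge ends up on the more-substituted carbon — a secondary carbocation. H2O is released.
Step 2: A 1,2-hydride shift from the adjacent sec-butyl carbon moves the positive charge from the secondary centre to an adjacent carbon, generating a more stable tertiary carbocation.
The cation rearranges from secondary to tertiary via a 1,2-hydride shift from the adjacent sec-butyl carbon; the tertiary cation is what reacts next.

tertiary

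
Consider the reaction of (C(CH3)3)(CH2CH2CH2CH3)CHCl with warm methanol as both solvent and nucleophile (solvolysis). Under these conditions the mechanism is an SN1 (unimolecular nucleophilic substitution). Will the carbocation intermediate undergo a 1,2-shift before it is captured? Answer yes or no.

The first-formed carbocation is secondary.
The adjacent tert-butyl carbon has no hydrogen but bears methyl groups; migration of one methyl with its bonding pair (a 1,2-methyl shift) places the charge on a tertiary centre.
Tertiary is more stable than secondary, so the shift occurs.

yes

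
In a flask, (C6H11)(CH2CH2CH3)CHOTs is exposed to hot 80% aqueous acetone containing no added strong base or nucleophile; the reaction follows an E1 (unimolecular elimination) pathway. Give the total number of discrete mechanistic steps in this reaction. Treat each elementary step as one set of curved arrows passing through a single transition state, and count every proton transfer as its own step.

3

Step 1: The C–O bond breaks with both electrons going to the tosylate; TsO⁻ leaves and a secondary carbocation remains.
Step 2: Carbocation rearrangement: a 1,2-hydride shift from the adjacent cyclohexyl carbon converts the initially-formed secondary cation into the more stable tertiary cation.
Step 3: A weak base (a water molecule from the solvent) removes a proton from a carbon adjacent to the cationic centre; the electrons of that C–H bond become the new π(C=C) bond, giving the alkene.
Total: 3 elementary steps.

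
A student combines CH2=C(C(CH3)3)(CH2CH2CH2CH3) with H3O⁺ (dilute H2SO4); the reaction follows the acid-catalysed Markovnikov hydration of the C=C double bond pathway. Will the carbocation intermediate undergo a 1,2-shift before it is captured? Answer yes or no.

The first-formed carbocation is tertiary.
No single 1,2-shift to an adjacent carbon would produce a more-substituted cation than the one already present, so no rearrangement occurs.

no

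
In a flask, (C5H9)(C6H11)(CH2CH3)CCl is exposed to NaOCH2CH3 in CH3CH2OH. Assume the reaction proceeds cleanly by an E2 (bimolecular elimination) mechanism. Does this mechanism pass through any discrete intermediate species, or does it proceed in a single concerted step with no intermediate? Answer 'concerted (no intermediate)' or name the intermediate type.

concerted (no intermediate)

The strong base CH3CH2O⁻ removes a β-hydrogen; in the same concerted event the electrons of the breaking C–H bond form the new π(C=C) bond and the C–Cl σ-bond breaks, expelling Cl⁻. Anti-periplanar geometry; one transition state.
All bond changes occur in one transition state; no discrete intermediate is formed.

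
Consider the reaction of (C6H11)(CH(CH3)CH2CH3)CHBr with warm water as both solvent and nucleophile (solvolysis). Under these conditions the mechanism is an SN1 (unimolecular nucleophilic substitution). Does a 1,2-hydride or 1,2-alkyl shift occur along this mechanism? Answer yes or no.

yes

The first-formed carbocation is secondary.
The adjacent cyclohexyl carbon already bears 2 other carbon substituents and has a hydrogen to migrate; after a 1,2-hydride shift from that carbon the positive charge sits on a tertiary centre.
Tertiary is more stable than secondary, so the shift occurs.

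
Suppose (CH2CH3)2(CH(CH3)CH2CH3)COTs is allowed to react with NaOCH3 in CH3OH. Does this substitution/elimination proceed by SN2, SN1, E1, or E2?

Conditions: a strong base with a tertiary substrate bearing a β-hydrogen.
These conditions are the textbook signature of the E2 pathway.
A strong (often hindered) base removes a β-H in concert with loss of the leaving group — bimolecular elimination.

E2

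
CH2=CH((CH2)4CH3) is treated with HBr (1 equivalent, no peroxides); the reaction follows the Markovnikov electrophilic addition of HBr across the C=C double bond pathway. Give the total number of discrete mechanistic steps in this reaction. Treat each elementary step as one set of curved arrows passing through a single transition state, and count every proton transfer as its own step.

Step 1: The π electrons of the C=C bond attack a proton of HBr; Markovnikov addition places the new C–H on the less-substituted alkene carbon, so the positive charge ends up on the more-substituted carbon — a secondary carbocation. The H–Br bond breaks heterolytically, releasing Br⁻.
(No 1,2-shift: no single shift to an adjacent carbon would give a more stable cation.)
Step 2: Nucleophilic attack by Br⁻ on the carbocation completes the addition, giving R–Br.
Total: 2 elementary steps.

2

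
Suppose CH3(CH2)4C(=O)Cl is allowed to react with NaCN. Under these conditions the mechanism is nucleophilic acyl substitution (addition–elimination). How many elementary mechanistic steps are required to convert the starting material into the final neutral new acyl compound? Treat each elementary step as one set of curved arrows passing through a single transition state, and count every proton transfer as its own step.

Step 1: Nucleophilic addition of CN⁻ to the acyl carbon breaks the π(C=O) bond and yields a tetrahedral, anionic intermediate.
Step 2: An oxygen lone pair re-forms the C=O π bond as the C–Cl σ-bond breaks; Cl⁻ is expelled.
Total: 2 elementary steps.

2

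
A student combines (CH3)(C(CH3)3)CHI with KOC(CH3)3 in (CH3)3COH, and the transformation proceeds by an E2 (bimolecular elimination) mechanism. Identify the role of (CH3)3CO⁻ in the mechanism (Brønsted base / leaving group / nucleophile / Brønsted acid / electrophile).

Brønsted base

Step 1: The strong base (CH3)3CO⁻ removes a β-hydrogen; in the same concerted event the electrons of the breaking C–H bond form the new π(C=C) bond and the C–I σ-bond breaks, expelling I⁻. Anti-periplanar geometry; one transition state.
(CH3)3CO⁻ accepts a proton in a proton-transfer step — a Brønsted base.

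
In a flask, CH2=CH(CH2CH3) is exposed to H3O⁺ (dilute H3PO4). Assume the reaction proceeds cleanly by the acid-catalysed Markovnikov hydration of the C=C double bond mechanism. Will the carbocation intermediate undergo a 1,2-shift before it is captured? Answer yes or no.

no

The first-formed carbocation is secondary.
No single 1,2-shift to an adjacent carbon would produce a more-substituted cation than the one already present, so no rearrangement occurs.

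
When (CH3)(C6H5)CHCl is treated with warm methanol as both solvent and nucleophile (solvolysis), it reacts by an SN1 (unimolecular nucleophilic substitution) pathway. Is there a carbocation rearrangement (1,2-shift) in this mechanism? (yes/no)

no

The first-formed carbocation is secondary.
No single 1,2-shift to an adjacent carbon would produce a more-substituted cation than the one already present, so no rearrangement occurs.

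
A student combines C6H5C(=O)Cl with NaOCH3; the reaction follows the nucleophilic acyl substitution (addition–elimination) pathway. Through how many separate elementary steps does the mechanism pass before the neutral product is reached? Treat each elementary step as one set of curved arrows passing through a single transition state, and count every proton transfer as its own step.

Step 1: Nucleophilic addition of CH3O⁻ to the acyl carbon breaks the π(C=O) bond and yields a tetrahedral, anionic intermediate.
Step 2: Elimination step: re-formation of the carbonyl π bond drives out Cl⁻, giving the new acyl compound.
Total: 2 elementary steps.

2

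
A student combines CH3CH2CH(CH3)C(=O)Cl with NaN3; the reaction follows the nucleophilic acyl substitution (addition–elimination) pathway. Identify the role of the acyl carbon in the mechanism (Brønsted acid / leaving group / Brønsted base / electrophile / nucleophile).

electrophile

Step 1: N3⁻ adds to the carbonyl carbon; the C=O π electrons shift onto oxygen and a tetrahedral alkoxide intermediate forms.
The acyl carbon accepts an electron pair into an empty or π* orbital — it is the electrophile.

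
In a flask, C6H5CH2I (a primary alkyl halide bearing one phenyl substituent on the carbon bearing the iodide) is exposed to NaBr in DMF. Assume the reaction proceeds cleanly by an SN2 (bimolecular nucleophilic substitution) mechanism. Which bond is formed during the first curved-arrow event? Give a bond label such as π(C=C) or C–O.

Step 1: The bromide nucleophile donates a lone pair from Br to the α-carbon in a backside attack; simultaneously the C–I σ-bond breaks and both of its electrons leave with I⁻. One concerted step with inversion of configuration.
The bond formed in this step is the C–Br bond.

C–Br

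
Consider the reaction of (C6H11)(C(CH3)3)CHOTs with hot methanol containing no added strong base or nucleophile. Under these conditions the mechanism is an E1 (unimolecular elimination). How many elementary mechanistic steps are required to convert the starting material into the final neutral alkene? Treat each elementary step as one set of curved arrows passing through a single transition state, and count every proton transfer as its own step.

Step 1: Unassisted departure of TsO⁻ (taking the C–O bonding pair) generates a secondary carbocation.
Step 2: A hydride (H with its bonding pair) migrates from the adjacent cyclohexyl carbon to the cationic centre — a 1,2-hydride shift — upgrading the secondary cation to a tertiary one.
Step 3: A methanol molecule (solvent) deprotonates a β-carbon; as the C–H bond breaks, those electrons form the new alkene π bond.
Total: 3 elementary steps.

3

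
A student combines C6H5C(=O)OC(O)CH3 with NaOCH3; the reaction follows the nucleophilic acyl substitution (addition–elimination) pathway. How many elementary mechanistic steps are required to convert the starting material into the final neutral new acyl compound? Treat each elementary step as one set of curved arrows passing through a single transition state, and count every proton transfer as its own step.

Step 1: Nucleophilic addition of CH3O⁻ to the acyl carbon breaks the π(C=O) bond and yields a tetrahedral, anionic intermediate.
Step 2: Collapse of the tetrahedral intermediate: the alkoxide oxygen pushes its lone pair back to re-form C=O while CH3CO2⁻ leaves.
Total: 2 elementary steps.

2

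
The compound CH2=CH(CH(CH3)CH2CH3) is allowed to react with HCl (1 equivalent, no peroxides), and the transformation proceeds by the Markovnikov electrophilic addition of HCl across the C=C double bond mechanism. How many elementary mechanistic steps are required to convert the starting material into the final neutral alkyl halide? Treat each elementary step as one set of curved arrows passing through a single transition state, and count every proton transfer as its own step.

Step 1: The π electrons of the C=C bond attack a proton of HCl; Markovnikov addition places the new C–H on the less-substituted alkene carbon, so the positive charge ends up on the more-substituted carbon — a secondary carbocation. The H–Cl bond breaks heterolytically, releasing Cl⁻.
Step 2: Carbocation rearrangement: a 1,2-hydride shift from the adjacent sec-butyl carbon converts the initially-formed secondary cation into the more stable tertiary cation.
Step 3: Nucleophilic attack by Cl⁻ on the carbocation completes the addition, giving R–Cl.
Total: 3 elementary steps.

3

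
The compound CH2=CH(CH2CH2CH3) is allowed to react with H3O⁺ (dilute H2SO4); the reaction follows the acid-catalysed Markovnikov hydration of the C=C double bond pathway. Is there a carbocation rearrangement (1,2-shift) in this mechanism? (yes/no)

The first-formed carbocation is secondary.
No single 1,2-shift to an adjacent carbon would produce a more-substituted cation than the one already present, so no rearrangement occurs.

no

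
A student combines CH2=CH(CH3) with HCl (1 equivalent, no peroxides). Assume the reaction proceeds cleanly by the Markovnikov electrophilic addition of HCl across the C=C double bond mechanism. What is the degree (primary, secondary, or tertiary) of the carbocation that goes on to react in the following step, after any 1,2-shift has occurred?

Step 1: Electrophilic addition begins with the π(C=C) electrons forming a bond to the proton of HCl. Following Markovnikov's rule, the resulting cation is secondary. The H–Cl bond breaks heterolytically, releasing Cl⁻.
No single 1,2-shift to an adjacent carbon would give a more-substituted cation, so no rearrangement occurs.

secondary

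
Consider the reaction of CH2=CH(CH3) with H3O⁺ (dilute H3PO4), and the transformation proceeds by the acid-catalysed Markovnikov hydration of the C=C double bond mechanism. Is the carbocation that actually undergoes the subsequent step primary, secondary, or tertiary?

secondary

Step 1: Protonation of the alkene by H3O⁺: the π bond acts as the nucleophile and picks up H⁺, giving the more stable (Markovnikov) secondary carbocation. H2O is released.
No single 1,2-shift to an adjacent carbon would give a more-substituted cation, so no rearrangement occurs.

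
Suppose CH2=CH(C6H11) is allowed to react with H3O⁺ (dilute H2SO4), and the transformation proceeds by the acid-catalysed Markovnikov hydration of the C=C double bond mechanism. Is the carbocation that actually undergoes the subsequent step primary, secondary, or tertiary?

tertiary

Step 1: The π electrons of the C=C bond attack a proton of H3O⁺; Markovnikov addition places the new C–H on the less-substituted alkene carbon, so the positive charge ends up on the more-substituted carbon — a secondary carbocation. H2O is released.
Step 2: A 1,2-hydride shift from the adjacent cyclohexyl carbon moves the positive charge from the secondary centre to an adjacent carbon, generating a more stable tertiary carbocation.
The cation rearranges from secondary to tertiary via a 1,2-hydride shift from the adjacent cyclohexyl carbon; the tertiary cation is what reacts next.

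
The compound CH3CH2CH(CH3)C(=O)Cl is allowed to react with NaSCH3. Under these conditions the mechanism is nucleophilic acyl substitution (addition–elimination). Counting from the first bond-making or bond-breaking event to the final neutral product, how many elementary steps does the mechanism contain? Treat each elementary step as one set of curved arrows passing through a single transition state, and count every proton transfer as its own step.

Step 1: A lone pair on the S of CH3S⁻ attacks the electrophilic acyl carbon; the π(C=O) electrons move onto oxygen, giving a tetrahedral intermediate.
Step 2: Collapse of the tetrahedral intermediate: the alkoxide oxygen pushes its lone pair back to re-form C=O while Cl⁻ leaves.
Total: 2 elementary steps.

2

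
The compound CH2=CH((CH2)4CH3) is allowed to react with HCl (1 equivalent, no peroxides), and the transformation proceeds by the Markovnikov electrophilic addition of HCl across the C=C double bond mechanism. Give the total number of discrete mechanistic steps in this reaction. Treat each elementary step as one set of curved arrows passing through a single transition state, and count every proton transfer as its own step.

Step 1: Protonation of the alkene by HCl: the π bond acts as the nucleophile and picks up H⁺, giving the more stable (Markovnikov) secondary carbocation. The H–Cl bond breaks heterolytically, releasing Cl⁻.
(No 1,2-shift: no single shift to an adjacent carbon would give a more stable cation.)
Step 2: Cl⁻ captures the cation: a lone pair on Cl⁻ fills the empty p orbital, producing the alkyl halide product.
Total: 2 elementary steps.

2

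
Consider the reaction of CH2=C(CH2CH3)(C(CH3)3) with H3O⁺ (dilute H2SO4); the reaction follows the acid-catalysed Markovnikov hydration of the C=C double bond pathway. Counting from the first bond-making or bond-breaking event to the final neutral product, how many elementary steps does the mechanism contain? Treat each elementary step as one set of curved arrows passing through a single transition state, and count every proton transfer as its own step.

3

Step 1: Electrophilic addition begins with the π(C=C) electrons forming a bond to the proton of H3O⁺. Following Markovnikov's rule, the resulting cation is tertiary. H2O is released.
(No 1,2-shift: no single shift to an adjacent carbon would give a more stable cation.)
Step 2: A lone pair on the oxygen of H2O attacks the carbocation, forming a C–O bond and an oxonium ion (a protonated alcohol).
Step 3: Proton transfer from the O–H of the oxonium ion to H2O completes the catalytic cycle and yields the alcohol.
Total: 3 elementary steps.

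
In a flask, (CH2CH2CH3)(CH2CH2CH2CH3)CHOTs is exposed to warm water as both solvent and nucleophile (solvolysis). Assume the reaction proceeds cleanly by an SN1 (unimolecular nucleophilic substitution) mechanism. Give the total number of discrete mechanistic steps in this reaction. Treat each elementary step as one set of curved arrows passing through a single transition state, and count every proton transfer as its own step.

3

Step 1: The C–O bond breaks with both electrons going to the tosylate; TsO⁻ leaves and a secondary carbocation remains.
(No 1,2-shift: no single shift to an adjacent carbon would give a more stable cation.)
Step 2: A lone pair on the oxygen of H2O attacks the carbocation, forming a new C–O σ-bond and an oxonium ion.
Step 3: Deprotonation of the oxonium oxygen by solvent water yields the neutral alcohol.
Total: 3 elementary steps.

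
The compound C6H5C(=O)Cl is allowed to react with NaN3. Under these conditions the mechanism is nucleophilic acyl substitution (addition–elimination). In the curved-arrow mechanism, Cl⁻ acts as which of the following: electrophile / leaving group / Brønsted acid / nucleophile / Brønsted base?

Step 2: An oxygen lone pair re-forms the C=O π bond as the C–Cl σ-bond breaks; Cl⁻ is expelled.
Cl⁻ departs with both electrons of the breaking σ-bond — that is the definition of a leaving group.

leaving group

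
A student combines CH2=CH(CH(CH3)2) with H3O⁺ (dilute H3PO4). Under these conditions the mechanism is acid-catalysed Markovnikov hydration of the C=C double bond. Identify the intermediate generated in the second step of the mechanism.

tertiary carbocation

Step 1: Electrophilic addition begins with the π(C=C) electrons forming a bond to the proton of H3O⁺. Following Markovnikov's rule, the resulting cation is secondary. H2O is released.
Step 2: Carbocation rearrangement: a 1,2-hydride shift from the adjacent isopropyl carbon converts the initially-formed secondary cation into the more stable tertiary cation.
After step 2 the species present is a tertiary carbocation.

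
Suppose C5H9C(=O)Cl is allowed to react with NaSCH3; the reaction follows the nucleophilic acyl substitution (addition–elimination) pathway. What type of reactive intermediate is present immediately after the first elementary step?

tetrahedral intermediate

Step 1: Nucleophilic addition of CH3S⁻ to the acyl carbon breaks the π(C=O) bond and yields a tetrahedral, anionic intermediate.
After step 1 the species present is a tetrahedral intermediate.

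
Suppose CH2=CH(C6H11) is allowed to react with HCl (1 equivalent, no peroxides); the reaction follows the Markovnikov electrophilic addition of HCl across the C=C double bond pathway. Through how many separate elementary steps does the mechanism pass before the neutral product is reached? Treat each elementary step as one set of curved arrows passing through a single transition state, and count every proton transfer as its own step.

3

Step 1: The π electrons of the C=C bond attack a proton of HCl; Markovnikov addition places the new C–H on the less-substituted alkene carbon, so the positive charge ends up on the more-substituted carbon — a secondary carbocation. The H–Cl bond breaks heterolytically, releasing Cl⁻.
Step 2: A hydride (H with its bonding pair) migrates from the adjacent cyclohexyl carbon to the cationic centre — a 1,2-hydride shift — upgrading the secondary cation to a tertiary one.
Step 3: The Cl⁻ anion donates a lone pair to the carbocation, forming the new C–Cl σ-bond and giving the neutral alkyl halide.
Total: 3 elementary steps.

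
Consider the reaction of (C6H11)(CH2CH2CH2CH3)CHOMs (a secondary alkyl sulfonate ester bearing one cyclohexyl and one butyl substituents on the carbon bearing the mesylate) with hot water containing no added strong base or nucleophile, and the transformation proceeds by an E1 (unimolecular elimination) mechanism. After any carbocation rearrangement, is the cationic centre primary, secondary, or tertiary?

Step 1: Unassisted departure of MsO⁻ (taking the C–O bonding pair) generates a secondary carbocation.
Step 2: A 1,2-hydride shift from the adjacent cyclohexyl carbon moves the positive charge from the secondary centre to an adjacent carbon, generating a more stable tertiary carbocation.
The cation rearranges from secondary to tertiary via a 1,2-hydride shift from the adjacent cyclohexyl carbon; the tertiary cation is what reacts next.

tertiary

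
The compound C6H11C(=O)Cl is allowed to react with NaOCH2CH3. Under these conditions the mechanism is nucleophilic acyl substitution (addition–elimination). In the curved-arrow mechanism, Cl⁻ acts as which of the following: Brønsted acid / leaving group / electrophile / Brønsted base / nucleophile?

Step 2: Collapse of the tetrahedral intermediate: the alkoxide oxygen pushes its lone pair back to re-form C=O while Cl⁻ leaves.
Cl⁻ departs with both electrons of the breaking σ-bond — that is the definition of a leaving group.

leaving group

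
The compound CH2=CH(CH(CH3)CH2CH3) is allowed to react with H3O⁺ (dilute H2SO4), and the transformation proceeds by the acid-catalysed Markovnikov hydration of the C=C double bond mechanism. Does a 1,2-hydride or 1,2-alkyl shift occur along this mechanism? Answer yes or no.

yes

The first-formed carbocation is secondary.
The adjacent sec-butyl carbon already bears 2 other carbon substituents and has a hydrogen to migrate; after a 1,2-hydride shift from that carbon the positive charge sits on a tertiary centre.
Tertiary is more stable than secondary, so the shift occurs.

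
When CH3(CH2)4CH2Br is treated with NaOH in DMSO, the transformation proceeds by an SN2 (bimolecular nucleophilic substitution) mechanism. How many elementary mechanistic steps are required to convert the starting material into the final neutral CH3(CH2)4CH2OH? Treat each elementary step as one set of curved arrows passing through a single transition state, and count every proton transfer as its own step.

Step 1: OH⁻ attacks the back face of the α-carbon while Br⁻ departs with the C–Br bonding pair — a single concerted displacement through a pentacoordinate transition state.
Total: 1 elementary step.

1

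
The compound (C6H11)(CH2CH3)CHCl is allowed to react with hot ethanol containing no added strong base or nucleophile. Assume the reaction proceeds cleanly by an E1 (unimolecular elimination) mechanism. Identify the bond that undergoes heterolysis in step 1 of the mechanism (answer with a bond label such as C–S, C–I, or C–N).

Step 1: Ionisation: the C–Cl σ-bond cleaves heterolytically; both bonding electrons depart with Cl⁻, leaving a secondary carbocation at the α-carbon.
The bond broken in this step is the C–Cl bond.

C–Cl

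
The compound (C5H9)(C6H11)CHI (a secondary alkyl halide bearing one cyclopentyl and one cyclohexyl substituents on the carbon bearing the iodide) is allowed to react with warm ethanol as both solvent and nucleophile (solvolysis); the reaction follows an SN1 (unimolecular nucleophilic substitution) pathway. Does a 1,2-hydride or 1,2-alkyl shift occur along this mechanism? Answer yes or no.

yes

The first-formed carbocation is secondary.
The adjacent cyclopentyl carbon already bears 2 other carbon substituents and has a hydrogen to migrate; after a 1,2-hydride shift from that carbon the positive charge sits on a tertiary centre.
Tertiary is more stable than secondary, so the shift occurs.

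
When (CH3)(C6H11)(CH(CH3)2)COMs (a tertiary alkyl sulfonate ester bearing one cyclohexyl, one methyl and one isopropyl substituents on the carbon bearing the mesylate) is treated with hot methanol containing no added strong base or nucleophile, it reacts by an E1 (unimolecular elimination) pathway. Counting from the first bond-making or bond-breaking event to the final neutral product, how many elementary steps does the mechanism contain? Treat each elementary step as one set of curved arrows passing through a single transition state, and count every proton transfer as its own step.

2

Step 1: Rate-determining heterolysis of the C–O bond gives MsO⁻ and a tertiary carbocation.
(No 1,2-shift: no single shift to an adjacent carbon would give a more stable cation.)
Step 2: A methanol molecule (solvent) deprotonates a β-carbon; as the C–H bond breaks, those electrons form the new alkene π bond.
Total: 2 elementary steps.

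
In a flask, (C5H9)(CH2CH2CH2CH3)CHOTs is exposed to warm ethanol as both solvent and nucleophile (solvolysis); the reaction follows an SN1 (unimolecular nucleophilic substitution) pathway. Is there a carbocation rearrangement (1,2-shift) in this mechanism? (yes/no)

The first-formed carbocation is secondary.
The adjacent cyclopentyl carbon already bears 2 other carbon substituents and has a hydrogen to migrate; after a 1,2-hydride shift from that carbon the positive charge sits on a tertiary centre.
Tertiary is more stable than secondary, so the shift occurs.

yes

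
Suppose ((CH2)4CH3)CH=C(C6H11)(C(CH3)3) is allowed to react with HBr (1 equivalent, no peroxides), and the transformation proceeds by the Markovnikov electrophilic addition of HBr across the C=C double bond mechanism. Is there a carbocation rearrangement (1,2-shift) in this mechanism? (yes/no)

no

The first-formed carbocation is tertiary.
No single 1,2-shift to an adjacent carbon would produce a more-substituted cation than the one already present, so no rearrangement occurs.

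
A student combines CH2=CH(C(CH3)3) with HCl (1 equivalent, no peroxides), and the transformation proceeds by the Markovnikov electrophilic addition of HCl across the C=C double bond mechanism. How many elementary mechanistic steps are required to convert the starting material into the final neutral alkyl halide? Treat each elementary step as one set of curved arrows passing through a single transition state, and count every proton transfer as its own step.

3

Step 1: Electrophilic addition begins with the π(C=C) electrons forming a bond to the proton of HCl. Following Markovnikov's rule, the resulting cation is secondary. The H–Cl bond breaks heterolytically, releasing Cl⁻.
Step 2: A 1,2-methyl shift from the adjacent tert-butyl carbon moves the positive charge from the secondary centre to an adjacent carbon, generating a more stable tertiary carbocation.
Step 3: The Cl⁻ anion donates a lone pair to the carbocation, forming the new C–Cl σ-bond and giving the neutral alkyl halide.
Total: 3 elementary steps.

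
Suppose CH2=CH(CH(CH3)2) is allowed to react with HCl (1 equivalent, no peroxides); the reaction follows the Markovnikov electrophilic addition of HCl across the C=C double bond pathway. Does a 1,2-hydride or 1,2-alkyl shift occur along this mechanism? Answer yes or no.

The first-formed carbocation is secondary.
The adjacent isopropyl carbon already bears 2 other carbon substituents and has a hydrogen to migrate; after a 1,2-hydride shift from that carbon the positive charge sits on a tertiary centre.
Tertiary is more stable than secondary, so the shift occurs.

yes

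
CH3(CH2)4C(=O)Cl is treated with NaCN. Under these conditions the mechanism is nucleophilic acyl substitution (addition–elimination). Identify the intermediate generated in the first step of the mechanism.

Step 1: A lone pair on the C of CN⁻ attacks the electrophilic acyl carbon; the π(C=O) electrons move onto oxygen, giving a tetrahedral intermediate.
After step 1 the species present is a tetrahedral intermediate.

tetrahedral intermediate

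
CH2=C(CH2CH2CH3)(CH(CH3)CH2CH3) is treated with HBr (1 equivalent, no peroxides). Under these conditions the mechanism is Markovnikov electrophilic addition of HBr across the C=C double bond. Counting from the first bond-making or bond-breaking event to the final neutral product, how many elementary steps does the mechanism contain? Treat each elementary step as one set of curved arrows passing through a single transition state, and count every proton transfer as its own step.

Step 1: The π electrons of the C=C bond attack a proton of HBr; Markovnikov addition places the new C–H on the less-substituted alkene carbon, so the positive charge ends up on the more-substituted carbon — a tertiary carbocation. The H–Br bond breaks heterolytically, releasing Br⁻.
(No 1,2-shift: no single shift to an adjacent carbon would give a more stable cation.)
Step 2: The Br⁻ anion donates a lone pair to the carbocation, forming the new C–Br σ-bond and giving the neutral alkyl halide.
Total: 2 elementary steps.

2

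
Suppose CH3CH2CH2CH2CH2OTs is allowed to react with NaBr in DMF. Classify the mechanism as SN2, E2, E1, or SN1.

Conditions: a primary substrate with a strong nucleophile in the polar aprotic solvent DMF.
These conditions are the textbook signature of the SN2 pathway.
An unhindered substrate with a strong nucleophile in a polar aprotic solvent favours one-step backside displacement.

SN2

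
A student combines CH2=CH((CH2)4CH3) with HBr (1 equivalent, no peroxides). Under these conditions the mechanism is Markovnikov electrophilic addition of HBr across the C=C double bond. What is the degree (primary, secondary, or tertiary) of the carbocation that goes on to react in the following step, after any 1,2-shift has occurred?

secondary

Step 1: Protonation of the alkene by HBr: the π bond acts as the nucleophile and picks up H⁺, giving the more stable (Markovnikov) secondary carbocation. The H–Br bond breaks heterolytically, releasing Br⁻.
No single 1,2-shift to an adjacent carbon would give a more-substituted cation, so no rearrangement occurs.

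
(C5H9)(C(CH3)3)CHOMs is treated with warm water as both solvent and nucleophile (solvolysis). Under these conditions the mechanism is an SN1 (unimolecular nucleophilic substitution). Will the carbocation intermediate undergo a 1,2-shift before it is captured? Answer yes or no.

yes

The first-formed carbocation is secondary.
The adjacent cyclopentyl carbon already bears 2 other carbon substituents and has a hydrogen to migrate; after a 1,2-hydride shift from that carbon the positive charge sits on a tertiary centre.
Tertiary is more stable than secondary, so the shift occurs.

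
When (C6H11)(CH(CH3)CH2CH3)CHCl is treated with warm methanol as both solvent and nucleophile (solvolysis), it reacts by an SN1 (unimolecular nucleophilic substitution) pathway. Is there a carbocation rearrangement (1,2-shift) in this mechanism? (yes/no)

The first-formed carbocation is secondary.
The adjacent sec-butyl carbon already bears 2 other carbon substituents and has a hydrogen to migrate; after a 1,2-hydride shift from that carbon the positive charge sits on a tertiary centre.
Tertiary is more stable than secondary, so the shift occurs.

yes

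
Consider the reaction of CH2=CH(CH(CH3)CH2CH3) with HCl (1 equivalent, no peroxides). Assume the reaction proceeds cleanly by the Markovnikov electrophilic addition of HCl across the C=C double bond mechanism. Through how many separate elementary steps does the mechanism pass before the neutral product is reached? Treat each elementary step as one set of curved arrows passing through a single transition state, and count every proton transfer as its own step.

3

Step 1: Protonation of the alkene by HCl: the π bond acts as the nucleophile and picks up H⁺, giving the more stable (Markovnikov) secondary carbocation. The H–Cl bond breaks heterolytically, releasing Cl⁻.
Step 2: A 1,2-hydride shift from the adjacent sec-butyl carbon moves the positive charge from the secondary centre to an adjacent carbon, generating a more stable tertiary carbocation.
Step 3: Nucleophilic attack by Cl⁻ on the carbocation completes the addition, giving R–Cl.
Total: 3 elementary steps.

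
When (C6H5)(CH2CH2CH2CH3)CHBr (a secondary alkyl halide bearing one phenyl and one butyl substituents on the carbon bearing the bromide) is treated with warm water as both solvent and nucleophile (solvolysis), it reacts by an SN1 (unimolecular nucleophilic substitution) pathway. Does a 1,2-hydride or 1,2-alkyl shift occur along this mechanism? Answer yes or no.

no

The first-formed carbocation is secondary.
No single 1,2-shift to an adjacent carbon would produce a more-substituted cation than the one already present, so no rearrangement occurs.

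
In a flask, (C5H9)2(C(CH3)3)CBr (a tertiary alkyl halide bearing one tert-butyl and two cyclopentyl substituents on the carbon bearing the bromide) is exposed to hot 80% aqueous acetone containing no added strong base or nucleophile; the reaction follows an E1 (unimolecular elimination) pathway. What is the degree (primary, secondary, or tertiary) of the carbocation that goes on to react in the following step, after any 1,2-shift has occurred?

tertiary

Step 1: Ionisation: the C–Br σ-bond cleaves heterolytically; both bonding electrons depart with Br⁻, leaving a tertiary carbocation at the α-carbon.
No single 1,2-shift to an adjacent carbon would give a more-substituted cation, so no rearrangement occurs.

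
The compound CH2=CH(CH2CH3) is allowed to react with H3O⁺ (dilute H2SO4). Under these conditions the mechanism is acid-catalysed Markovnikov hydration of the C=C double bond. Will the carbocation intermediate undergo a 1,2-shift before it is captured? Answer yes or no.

The first-formed carbocation is secondary.
No single 1,2-shift to an adjacent carbon would produce a more-substituted cation than the one already present, so no rearrangement occurs.

no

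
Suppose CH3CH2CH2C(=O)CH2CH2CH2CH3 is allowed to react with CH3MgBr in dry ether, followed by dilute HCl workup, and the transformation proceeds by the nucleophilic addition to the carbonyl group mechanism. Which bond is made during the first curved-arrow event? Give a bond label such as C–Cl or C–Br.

Step 1: A lone pair / filled orbital on the carbanion-like carbon of CH3MgBr attacks the electrophilic carbonyl carbon; the π(C=O) electrons shift onto oxygen, producing a tetrahedral alkoxide intermediate.
The bond formed in this step is the C–C bond.

C–C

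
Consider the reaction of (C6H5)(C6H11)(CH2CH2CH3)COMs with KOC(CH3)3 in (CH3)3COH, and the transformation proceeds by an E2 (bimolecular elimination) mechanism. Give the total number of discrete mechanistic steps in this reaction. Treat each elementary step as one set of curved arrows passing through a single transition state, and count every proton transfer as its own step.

1

Step 1: Concerted anti-periplanar elimination: (CH3)3CO⁻ abstracts a β-H while MsO⁻ leaves, and the C–H electrons become the new C=C π bond — all in a single transition state.
Total: 1 elementary step.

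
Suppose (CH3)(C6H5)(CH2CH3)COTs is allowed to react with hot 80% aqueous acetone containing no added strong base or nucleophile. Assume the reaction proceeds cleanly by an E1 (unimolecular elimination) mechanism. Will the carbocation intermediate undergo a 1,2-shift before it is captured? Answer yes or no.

The first-formed carbocation is tertiary.
No single 1,2-shift to an adjacent carbon would produce a more-substituted cation than the one already present, so no rearrangement occurs.

no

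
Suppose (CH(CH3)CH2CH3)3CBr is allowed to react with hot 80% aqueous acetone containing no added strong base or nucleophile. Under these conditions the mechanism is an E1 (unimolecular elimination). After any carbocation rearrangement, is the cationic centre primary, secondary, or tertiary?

Step 1: Ionisation: the C–Br σ-bond cleaves heterolytically; both bonding electrons depart with Br⁻, leaving a tertiary carbocation at the α-carbon.
No single 1,2-shift to an adjacent carbon would give a more-substituted cation, so no rearrangement occurs.

tertiary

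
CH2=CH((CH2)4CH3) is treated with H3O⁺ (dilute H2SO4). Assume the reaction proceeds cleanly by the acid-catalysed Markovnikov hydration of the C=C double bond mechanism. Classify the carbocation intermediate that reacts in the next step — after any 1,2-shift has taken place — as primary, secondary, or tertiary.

Step 1: The π electrons of the C=C bond attack a proton of H3O⁺; Markovnikov addition places the new C–H on the less-substituted alkene carbon, so the positive charge ends up on the more-substituted carbon — a secondary carbocation. H2O is released.
No single 1,2-shift to an adjacent carbon would give a more-substituted cation, so no rearrangement occurs.

secondary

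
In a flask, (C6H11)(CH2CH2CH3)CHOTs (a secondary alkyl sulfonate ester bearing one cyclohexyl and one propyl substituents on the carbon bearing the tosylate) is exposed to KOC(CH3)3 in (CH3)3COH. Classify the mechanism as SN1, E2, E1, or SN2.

E2

Conditions: a strong/bulky base with a secondary substrate bearing a β-hydrogen.
These conditions are the textbook signature of the E2 pathway.
A strong (often hindered) base removes a β-H in concert with loss of the leaving group — bimolecular elimination.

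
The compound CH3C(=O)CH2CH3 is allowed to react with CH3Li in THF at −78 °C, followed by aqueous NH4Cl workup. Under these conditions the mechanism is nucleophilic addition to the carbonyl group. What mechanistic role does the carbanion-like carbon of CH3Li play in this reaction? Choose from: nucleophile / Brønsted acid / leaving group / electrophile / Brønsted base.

nucleophile

Step 1: A lone pair / filled orbital on the carbanion-like carbon of CH3Li attacks the electrophilic carbonyl carbon; the π(C=O) electrons shift onto oxygen, producing a tetrahedral alkoxide intermediate.
The carbanion-like carbon of CH3Li donates an electron pair to form a new σ-bond to carbon — it is the nucleophile.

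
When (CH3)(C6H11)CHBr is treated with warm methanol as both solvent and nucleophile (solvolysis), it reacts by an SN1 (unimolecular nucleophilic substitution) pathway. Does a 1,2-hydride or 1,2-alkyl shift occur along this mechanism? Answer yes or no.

yes

The first-formed carbocation is secondary.
The adjacent cyclohexyl carbon already bears 2 other carbon substituents and has a hydrogen to migrate; after a 1,2-hydride shift from that carbon the positive charge sits on a tertiary centre.
Tertiary is more stable than secondary, so the shift occurs.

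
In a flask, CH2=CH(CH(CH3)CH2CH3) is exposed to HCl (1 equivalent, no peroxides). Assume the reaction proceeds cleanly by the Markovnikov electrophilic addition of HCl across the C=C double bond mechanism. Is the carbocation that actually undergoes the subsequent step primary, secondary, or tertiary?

tertiary

Step 1: The π electrons of the C=C bond attack a proton of HCl; Markovnikov addition places the new C–H on the less-substituted alkene carbon, so the positive charge ends up on the more-substituted carbon — a secondary carbocation. The H–Cl bond breaks heterolytically, releasing Cl⁻.
Step 2: A hydride (H with its bonding pair) migrates from the adjacent sec-butyl carbon to the cationic centre — a 1,2-hydride shift — upgrading the secondary cation to a tertiary one.
The cation rearranges from secondary to tertiary via a 1,2-hydride shift from the adjacent sec-butyl carbon; the tertiary cation is what reacts next.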